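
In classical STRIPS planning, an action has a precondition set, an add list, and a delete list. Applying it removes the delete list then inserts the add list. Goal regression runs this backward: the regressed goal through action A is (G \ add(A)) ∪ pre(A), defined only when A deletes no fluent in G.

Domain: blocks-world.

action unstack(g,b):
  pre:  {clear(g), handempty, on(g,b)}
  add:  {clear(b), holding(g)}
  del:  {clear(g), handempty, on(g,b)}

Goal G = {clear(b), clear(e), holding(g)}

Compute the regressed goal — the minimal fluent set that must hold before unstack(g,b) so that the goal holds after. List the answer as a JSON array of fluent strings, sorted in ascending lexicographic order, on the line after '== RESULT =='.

Regress:
  G ∩ del = {}  (empty — regression defined)
  G \ add = {clear(b), clear(e), holding(g)} \ {clear(b), holding(g)} = {clear(e)}
  ∪ pre   = {clear(e)} ∪ {clear(g), handempty, on(g,b)}
          = {clear(e), clear(g), handempty, on(g,b)}

== RESULT ==
["clear(e)", "clear(g)", "handempty", "on(g,b)"]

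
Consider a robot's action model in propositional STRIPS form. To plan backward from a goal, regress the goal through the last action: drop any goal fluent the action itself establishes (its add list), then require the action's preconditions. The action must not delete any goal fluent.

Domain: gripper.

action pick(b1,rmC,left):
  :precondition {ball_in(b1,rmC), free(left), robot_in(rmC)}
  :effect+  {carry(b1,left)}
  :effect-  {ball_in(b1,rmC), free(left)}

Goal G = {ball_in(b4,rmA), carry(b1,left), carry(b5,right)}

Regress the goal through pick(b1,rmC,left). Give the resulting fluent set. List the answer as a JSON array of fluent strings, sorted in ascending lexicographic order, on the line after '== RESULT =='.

Compute (G \ add) ∪ pre:
  G ∩ del = {}  (empty — regression defined)
  G \ add = {ball_in(b4,rmA), carry(b1,left), carry(b5,right)} \ {carry(b1,left)} = {ball_in(b4,rmA), carry(b5,right)}
  ∪ pre   = {ball_in(b4,rmA), carry(b5,right)} ∪ {ball_in(b1,rmC), free(left), robot_in(rmC)}
          = {ball_in(b1,rmC), ball_in(b4,rmA), carry(b5,right), free(left), robot_in(rmC)}

== RESULT ==
["ball_in(b1,rmC)", "ball_in(b4,rmA)", "carry(b5,right)", "free(left)", "robot_in(rmC)"]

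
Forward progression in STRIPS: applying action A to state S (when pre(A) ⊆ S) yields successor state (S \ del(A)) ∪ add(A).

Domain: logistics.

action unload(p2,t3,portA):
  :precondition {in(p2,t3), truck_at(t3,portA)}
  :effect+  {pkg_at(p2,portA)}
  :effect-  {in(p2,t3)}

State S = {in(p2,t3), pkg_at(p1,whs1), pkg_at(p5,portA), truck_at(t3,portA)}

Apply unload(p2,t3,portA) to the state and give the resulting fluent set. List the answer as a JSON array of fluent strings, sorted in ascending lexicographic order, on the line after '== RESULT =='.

Compute (S \ del) ∪ add:
  pre ⊆ S: {in(p2,t3), truck_at(t3,portA)} ⊆ S  — applicable
  S \ del = {pkg_at(p1,whs1), pkg_at(p5,portA), truck_at(t3,portA)}
  ∪ add   = {pkg_at(p1,whs1), pkg_at(p2,portA), pkg_at(p5,portA), truck_at(t3,portA)}

== RESULT ==
["pkg_at(p1,whs1)", "pkg_at(p2,portA)", "pkg_at(p5,portA)", "truck_at(t3,portA)"]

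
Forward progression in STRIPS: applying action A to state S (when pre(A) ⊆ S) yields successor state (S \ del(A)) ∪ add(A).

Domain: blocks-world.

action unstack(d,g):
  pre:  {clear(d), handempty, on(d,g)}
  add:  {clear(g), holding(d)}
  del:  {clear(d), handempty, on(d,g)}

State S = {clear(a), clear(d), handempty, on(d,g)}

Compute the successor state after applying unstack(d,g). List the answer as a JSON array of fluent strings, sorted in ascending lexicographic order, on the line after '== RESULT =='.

Progress:
  pre ⊆ S: {clear(d), handempty, on(d,g)} ⊆ S  — applicable
  S \ del = {clear(a)}
  ∪ add   = {clear(a), clear(g), holding(d)}

== RESULT ==
["clear(a)", "clear(g)", "holding(d)"]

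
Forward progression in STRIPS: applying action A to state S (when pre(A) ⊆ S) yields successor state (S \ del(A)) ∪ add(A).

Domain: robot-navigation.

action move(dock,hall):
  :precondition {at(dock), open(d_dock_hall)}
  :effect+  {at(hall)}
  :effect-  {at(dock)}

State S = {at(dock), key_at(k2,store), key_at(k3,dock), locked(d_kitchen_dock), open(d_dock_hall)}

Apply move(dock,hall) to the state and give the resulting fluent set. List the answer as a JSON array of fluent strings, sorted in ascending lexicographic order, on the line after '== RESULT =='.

Progress:
  pre ⊆ S: {at(dock), open(d_dock_hall)} ⊆ S  — applicable
  S \ del = {key_at(k2,store), key_at(k3,dock), locked(d_kitchen_dock), open(d_dock_hall)}
  ∪ add   = {at(hall), key_at(k2,store), key_at(k3,dock), locked(d_kitchen_dock), open(d_dock_hall)}

== RESULT ==
["at(hall)", "key_at(k2,store)", "key_at(k3,dock)", "locked(d_kitchen_dock)", "open(d_dock_hall)"]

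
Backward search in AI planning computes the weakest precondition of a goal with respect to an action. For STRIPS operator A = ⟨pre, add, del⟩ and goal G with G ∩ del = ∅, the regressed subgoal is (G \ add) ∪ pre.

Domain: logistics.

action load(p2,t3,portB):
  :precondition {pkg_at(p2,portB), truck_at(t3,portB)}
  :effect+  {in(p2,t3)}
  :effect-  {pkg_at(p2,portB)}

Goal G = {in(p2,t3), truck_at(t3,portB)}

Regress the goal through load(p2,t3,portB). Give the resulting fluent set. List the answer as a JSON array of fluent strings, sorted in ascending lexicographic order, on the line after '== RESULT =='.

Regress:
  G ∩ del = {}  (empty — regression defined)
  G \ add = {in(p2,t3), truck_at(t3,portB)} \ {in(p2,t3)} = {truck_at(t3,portB)}
  ∪ pre   = {truck_at(t3,portB)} ∪ {pkg_at(p2,portB), truck_at(t3,portB)}
          = {pkg_at(p2,portB), truck_at(t3,portB)}

== RESULT ==
["pkg_at(p2,portB)", "truck_at(t3,portB)"]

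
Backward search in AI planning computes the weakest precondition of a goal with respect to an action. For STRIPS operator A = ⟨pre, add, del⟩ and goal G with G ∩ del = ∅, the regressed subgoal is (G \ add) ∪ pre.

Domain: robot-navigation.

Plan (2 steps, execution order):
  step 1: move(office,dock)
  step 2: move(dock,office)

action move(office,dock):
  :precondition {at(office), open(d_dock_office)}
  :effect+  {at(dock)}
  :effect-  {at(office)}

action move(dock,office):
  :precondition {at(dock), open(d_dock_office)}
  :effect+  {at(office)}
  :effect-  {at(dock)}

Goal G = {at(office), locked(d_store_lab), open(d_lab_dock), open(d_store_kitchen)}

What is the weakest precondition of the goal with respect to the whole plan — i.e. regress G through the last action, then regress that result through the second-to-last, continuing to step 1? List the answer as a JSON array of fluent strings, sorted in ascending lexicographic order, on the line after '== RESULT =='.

Work backward from the goal:
  through step 2 (move(dock,office)): drop {at(office)}, keep {locked(d_store_lab), open(d_lab_dock), open(d_store_kitchen)}, require {at(dock), open(d_dock_office)}
    → {at(dock), locked(d_store_lab), open(d_dock_office), open(d_lab_dock), open(d_store_kitchen)}
  through step 1 (move(office,dock)): drop {at(dock)}, keep {locked(d_store_lab), open(d_dock_office), open(d_lab_dock), open(d_store_kitchen)}, require {at(office), open(d_dock_office)}
    → {at(office), locked(d_store_lab), open(d_dock_office), open(d_lab_dock), open(d_store_kitchen)}

== RESULT ==
["at(office)", "locked(d_store_lab)", "open(d_dock_office)", "open(d_lab_dock)", "open(d_store_kitchen)"]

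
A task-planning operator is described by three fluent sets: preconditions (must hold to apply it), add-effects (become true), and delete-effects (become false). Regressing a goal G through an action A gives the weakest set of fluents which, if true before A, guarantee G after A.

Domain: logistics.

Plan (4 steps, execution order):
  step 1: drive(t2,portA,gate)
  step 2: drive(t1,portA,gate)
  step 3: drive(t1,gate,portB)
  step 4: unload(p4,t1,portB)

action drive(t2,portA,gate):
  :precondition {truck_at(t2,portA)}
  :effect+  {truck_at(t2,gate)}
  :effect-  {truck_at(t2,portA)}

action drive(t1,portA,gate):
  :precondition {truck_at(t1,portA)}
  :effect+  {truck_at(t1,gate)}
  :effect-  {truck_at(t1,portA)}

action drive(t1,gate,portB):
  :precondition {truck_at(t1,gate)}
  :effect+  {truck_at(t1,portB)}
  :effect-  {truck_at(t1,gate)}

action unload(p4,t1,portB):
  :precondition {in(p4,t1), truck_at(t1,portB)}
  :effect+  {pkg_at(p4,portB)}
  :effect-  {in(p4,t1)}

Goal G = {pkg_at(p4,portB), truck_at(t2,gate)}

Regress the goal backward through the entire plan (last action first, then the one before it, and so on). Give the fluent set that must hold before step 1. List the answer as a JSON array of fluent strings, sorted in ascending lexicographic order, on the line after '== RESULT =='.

Work backward from the goal:
  through step 4 (unload(p4,t1,portB)): drop {pkg_at(p4,portB)}, keep {truck_at(t2,gate)}, require {in(p4,t1), truck_at(t1,portB)}
    → {in(p4,t1), truck_at(t1,portB), truck_at(t2,gate)}
  through step 3 (drive(t1,gate,portB)): drop {truck_at(t1,portB)}, keep {in(p4,t1), truck_at(t2,gate)}, require {truck_at(t1,gate)}
    → {in(p4,t1), truck_at(t1,gate), truck_at(t2,gate)}
  through step 2 (drive(t1,portA,gate)): drop {truck_at(t1,gate)}, keep {in(p4,t1), truck_at(t2,gate)}, require {truck_at(t1,portA)}
    → {in(p4,t1), truck_at(t1,portA), truck_at(t2,gate)}
  through step 1 (drive(t2,portA,gate)): drop {truck_at(t2,gate)}, keep {in(p4,t1), truck_at(t1,portA)}, require {truck_at(t2,portA)}
    → {in(p4,t1), truck_at(t1,portA), truck_at(t2,portA)}

== RESULT ==
["in(p4,t1)", "truck_at(t1,portA)", "truck_at(t2,portA)"]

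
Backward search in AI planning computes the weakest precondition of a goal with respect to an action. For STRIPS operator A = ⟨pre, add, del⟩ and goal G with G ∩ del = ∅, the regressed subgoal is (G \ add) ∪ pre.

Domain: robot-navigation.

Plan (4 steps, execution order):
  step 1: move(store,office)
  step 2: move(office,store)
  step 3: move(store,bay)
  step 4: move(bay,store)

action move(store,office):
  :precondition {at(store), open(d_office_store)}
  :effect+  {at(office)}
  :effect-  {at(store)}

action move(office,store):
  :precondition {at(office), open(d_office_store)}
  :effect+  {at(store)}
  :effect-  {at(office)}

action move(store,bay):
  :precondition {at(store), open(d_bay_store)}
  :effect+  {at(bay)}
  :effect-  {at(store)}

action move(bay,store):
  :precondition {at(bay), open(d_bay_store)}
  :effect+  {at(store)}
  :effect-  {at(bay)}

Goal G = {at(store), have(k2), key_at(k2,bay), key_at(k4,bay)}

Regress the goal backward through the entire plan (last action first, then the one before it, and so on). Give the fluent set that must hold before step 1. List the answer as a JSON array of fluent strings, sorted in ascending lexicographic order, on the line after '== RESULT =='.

Regress step by step:
  through step 4 (move(bay,store)): drop {at(store)}, keep {have(k2), key_at(k2,bay), key_at(k4,bay)}, require {at(bay), open(d_bay_store)}
    → {at(bay), have(k2), key_at(k2,bay), key_at(k4,bay), open(d_bay_store)}
  through step 3 (move(store,bay)): drop {at(bay)}, keep {have(k2), key_at(k2,bay), key_at(k4,bay), open(d_bay_store)}, require {at(store), open(d_bay_store)}
    → {at(store), have(k2), key_at(k2,bay), key_at(k4,bay), open(d_bay_store)}
  through step 2 (move(office,store)): drop {at(store)}, keep {have(k2), key_at(k2,bay), key_at(k4,bay), open(d_bay_store)}, require {at(office), open(d_office_store)}
    → {at(office), have(k2), key_at(k2,bay), key_at(k4,bay), open(d_bay_store), open(d_office_store)}
  through step 1 (move(store,office)): drop {at(office)}, keep {have(k2), key_at(k2,bay), key_at(k4,bay), open(d_bay_store), open(d_office_store)}, require {at(store), open(d_office_store)}
    → {at(store), have(k2), key_at(k2,bay), key_at(k4,bay), open(d_bay_store), open(d_office_store)}

== RESULT ==
["at(store)", "have(k2)", "key_at(k2,bay)", "key_at(k4,bay)", "open(d_bay_store)", "open(d_office_store)"]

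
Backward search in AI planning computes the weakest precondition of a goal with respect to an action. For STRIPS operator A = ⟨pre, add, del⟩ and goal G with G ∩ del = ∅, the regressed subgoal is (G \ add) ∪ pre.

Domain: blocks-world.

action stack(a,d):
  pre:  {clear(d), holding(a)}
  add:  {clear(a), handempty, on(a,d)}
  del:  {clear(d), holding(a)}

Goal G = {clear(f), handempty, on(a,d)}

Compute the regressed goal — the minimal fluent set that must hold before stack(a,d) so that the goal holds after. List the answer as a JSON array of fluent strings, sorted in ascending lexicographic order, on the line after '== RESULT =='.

Regress:
  G ∩ del = {}  (empty — regression defined)
  G \ add = {clear(f), handempty, on(a,d)} \ {clear(a), handempty, on(a,d)} = {clear(f)}
  ∪ pre   = {clear(f)} ∪ {clear(d), holding(a)}
          = {clear(d), clear(f), holding(a)}

== RESULT ==
["clear(d)", "clear(f)", "holding(a)"]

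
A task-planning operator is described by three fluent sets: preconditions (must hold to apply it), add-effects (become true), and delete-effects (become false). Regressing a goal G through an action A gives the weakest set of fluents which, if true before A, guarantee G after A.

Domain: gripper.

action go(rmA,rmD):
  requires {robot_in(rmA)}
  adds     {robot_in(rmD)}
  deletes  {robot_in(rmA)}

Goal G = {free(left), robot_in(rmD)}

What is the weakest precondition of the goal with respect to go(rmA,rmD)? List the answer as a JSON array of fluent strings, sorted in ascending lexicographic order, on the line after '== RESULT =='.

Regress:
  G ∩ del = {}  (empty — regression defined)
  G \ add = {free(left), robot_in(rmD)} \ {robot_in(rmD)} = {free(left)}
  ∪ pre   = {free(left)} ∪ {robot_in(rmA)}
          = {free(left), robot_in(rmA)}

== RESULT ==
["free(left)", "robot_in(rmA)"]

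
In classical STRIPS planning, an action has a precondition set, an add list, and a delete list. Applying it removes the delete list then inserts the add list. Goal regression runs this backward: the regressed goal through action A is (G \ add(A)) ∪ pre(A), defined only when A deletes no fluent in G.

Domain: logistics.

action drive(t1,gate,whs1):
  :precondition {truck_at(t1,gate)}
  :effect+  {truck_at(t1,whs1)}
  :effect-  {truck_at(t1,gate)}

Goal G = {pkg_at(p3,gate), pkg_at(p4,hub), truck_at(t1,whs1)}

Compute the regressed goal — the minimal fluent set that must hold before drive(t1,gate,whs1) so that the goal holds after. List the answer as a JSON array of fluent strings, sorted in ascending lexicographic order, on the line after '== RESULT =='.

Regress:
  G ∩ del = {}  (empty — regression defined)
  G \ add = {pkg_at(p3,gate), pkg_at(p4,hub), truck_at(t1,whs1)} \ {truck_at(t1,whs1)} = {pkg_at(p3,gate), pkg_at(p4,hub)}
  ∪ pre   = {pkg_at(p3,gate), pkg_at(p4,hub)} ∪ {truck_at(t1,gate)}
          = {pkg_at(p3,gate), pkg_at(p4,hub), truck_at(t1,gate)}

== RESULT ==
["pkg_at(p3,gate)", "pkg_at(p4,hub)", "truck_at(t1,gate)"]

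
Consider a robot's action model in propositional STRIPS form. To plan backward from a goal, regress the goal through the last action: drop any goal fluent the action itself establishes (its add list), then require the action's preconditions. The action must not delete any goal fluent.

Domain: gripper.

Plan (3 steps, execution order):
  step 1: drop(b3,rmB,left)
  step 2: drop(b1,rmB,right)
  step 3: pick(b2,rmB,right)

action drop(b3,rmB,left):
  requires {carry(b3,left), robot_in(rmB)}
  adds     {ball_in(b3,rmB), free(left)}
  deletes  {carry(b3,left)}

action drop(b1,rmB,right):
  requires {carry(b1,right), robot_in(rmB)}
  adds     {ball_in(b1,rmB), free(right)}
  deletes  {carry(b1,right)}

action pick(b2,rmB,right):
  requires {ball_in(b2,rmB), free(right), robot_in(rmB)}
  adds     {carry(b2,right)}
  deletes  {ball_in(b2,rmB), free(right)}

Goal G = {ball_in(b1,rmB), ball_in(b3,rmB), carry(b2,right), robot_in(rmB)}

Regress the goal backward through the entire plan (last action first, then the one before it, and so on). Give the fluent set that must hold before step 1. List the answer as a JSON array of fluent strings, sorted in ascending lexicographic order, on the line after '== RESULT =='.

Regress step by step:
  through step 3 (pick(b2,rmB,right)): drop {carry(b2,right)}, keep {ball_in(b1,rmB), ball_in(b3,rmB), robot_in(rmB)}, require {ball_in(b2,rmB), free(right), robot_in(rmB)}
    → {ball_in(b1,rmB), ball_in(b2,rmB), ball_in(b3,rmB), free(right), robot_in(rmB)}
  through step 2 (drop(b1,rmB,right)): drop {ball_in(b1,rmB), free(right)}, keep {ball_in(b2,rmB), ball_in(b3,rmB), robot_in(rmB)}, require {carry(b1,right), robot_in(rmB)}
    → {ball_in(b2,rmB), ball_in(b3,rmB), carry(b1,right), robot_in(rmB)}
  through step 1 (drop(b3,rmB,left)): drop {ball_in(b3,rmB)}, keep {ball_in(b2,rmB), carry(b1,right), robot_in(rmB)}, require {carry(b3,left), robot_in(rmB)}
    → {ball_in(b2,rmB), carry(b1,right), carry(b3,left), robot_in(rmB)}

== RESULT ==
["ball_in(b2,rmB)", "carry(b1,right)", "carry(b3,left)", "robot_in(rmB)"]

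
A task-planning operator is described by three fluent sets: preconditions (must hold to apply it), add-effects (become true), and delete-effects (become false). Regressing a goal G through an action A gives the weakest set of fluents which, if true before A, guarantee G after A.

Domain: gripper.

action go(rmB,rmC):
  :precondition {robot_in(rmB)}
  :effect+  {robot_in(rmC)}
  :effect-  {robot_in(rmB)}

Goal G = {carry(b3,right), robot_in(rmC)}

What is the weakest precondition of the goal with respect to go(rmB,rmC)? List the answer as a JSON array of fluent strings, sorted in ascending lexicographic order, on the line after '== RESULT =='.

Regress:
  G ∩ del = {}  (empty — regression defined)
  G \ add = {carry(b3,right), robot_in(rmC)} \ {robot_in(rmC)} = {carry(b3,right)}
  ∪ pre   = {carry(b3,right)} ∪ {robot_in(rmB)}
          = {carry(b3,right), robot_in(rmB)}

== RESULT ==
["carry(b3,right)", "robot_in(rmB)"]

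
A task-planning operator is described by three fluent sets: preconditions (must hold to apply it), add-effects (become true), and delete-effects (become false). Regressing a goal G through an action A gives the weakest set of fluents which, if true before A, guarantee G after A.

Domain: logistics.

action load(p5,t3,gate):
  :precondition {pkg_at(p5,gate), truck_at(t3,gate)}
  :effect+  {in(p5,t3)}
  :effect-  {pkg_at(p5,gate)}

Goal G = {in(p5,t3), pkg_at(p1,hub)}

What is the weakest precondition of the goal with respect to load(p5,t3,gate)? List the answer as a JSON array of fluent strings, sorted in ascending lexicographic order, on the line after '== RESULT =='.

Compute (G \ add) ∪ pre:
  G ∩ del = {}  (empty — regression defined)
  G \ add = {in(p5,t3), pkg_at(p1,hub)} \ {in(p5,t3)} = {pkg_at(p1,hub)}
  ∪ pre   = {pkg_at(p1,hub)} ∪ {pkg_at(p5,gate), truck_at(t3,gate)}
          = {pkg_at(p1,hub), pkg_at(p5,gate), truck_at(t3,gate)}

== RESULT ==
["pkg_at(p1,hub)", "pkg_at(p5,gate)", "truck_at(t3,gate)"]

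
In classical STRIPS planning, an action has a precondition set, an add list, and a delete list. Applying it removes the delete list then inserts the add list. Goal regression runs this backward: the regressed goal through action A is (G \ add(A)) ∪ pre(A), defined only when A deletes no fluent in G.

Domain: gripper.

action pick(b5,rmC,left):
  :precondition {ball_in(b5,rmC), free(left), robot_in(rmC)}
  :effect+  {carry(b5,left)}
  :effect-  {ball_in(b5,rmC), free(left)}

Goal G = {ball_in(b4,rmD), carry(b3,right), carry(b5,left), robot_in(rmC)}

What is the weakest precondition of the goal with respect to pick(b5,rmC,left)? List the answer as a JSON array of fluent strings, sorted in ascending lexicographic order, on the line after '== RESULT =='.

Regress:
  G ∩ del = {}  (empty — regression defined)
  G \ add = {ball_in(b4,rmD), carry(b3,right), carry(b5,left), robot_in(rmC)} \ {carry(b5,left)} = {ball_in(b4,rmD), carry(b3,right), robot_in(rmC)}
  ∪ pre   = {ball_in(b4,rmD), carry(b3,right), robot_in(rmC)} ∪ {ball_in(b5,rmC), free(left), robot_in(rmC)}
          = {ball_in(b4,rmD), ball_in(b5,rmC), carry(b3,right), free(left), robot_in(rmC)}

== RESULT ==
["ball_in(b4,rmD)", "ball_in(b5,rmC)", "carry(b3,right)", "free(left)", "robot_in(rmC)"]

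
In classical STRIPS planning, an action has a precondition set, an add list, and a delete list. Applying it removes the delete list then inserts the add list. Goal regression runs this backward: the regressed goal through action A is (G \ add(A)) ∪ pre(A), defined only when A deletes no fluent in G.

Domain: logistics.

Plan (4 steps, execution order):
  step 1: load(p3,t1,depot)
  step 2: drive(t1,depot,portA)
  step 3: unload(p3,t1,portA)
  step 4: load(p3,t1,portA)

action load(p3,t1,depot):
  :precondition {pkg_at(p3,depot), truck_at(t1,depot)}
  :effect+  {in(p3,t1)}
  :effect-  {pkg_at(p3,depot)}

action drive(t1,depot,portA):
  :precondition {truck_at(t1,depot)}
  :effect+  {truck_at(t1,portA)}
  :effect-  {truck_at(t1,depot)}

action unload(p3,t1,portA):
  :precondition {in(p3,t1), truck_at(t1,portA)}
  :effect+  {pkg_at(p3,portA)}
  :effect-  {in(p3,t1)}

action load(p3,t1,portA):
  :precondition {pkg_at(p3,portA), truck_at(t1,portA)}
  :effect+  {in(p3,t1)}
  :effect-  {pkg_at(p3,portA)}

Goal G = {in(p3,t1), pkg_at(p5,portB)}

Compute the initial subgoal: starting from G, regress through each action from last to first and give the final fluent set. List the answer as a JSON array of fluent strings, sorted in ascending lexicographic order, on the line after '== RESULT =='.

Regress step by step:
  through step 4 (load(p3,t1,portA)): drop {in(p3,t1)}, keep {pkg_at(p5,portB)}, require {pkg_at(p3,portA), truck_at(t1,portA)}
    → {pkg_at(p3,portA), pkg_at(p5,portB), truck_at(t1,portA)}
  through step 3 (unload(p3,t1,portA)): drop {pkg_at(p3,portA)}, keep {pkg_at(p5,portB), truck_at(t1,portA)}, require {in(p3,t1), truck_at(t1,portA)}
    → {in(p3,t1), pkg_at(p5,portB), truck_at(t1,portA)}
  through step 2 (drive(t1,depot,portA)): drop {truck_at(t1,portA)}, keep {in(p3,t1), pkg_at(p5,portB)}, require {truck_at(t1,depot)}
    → {in(p3,t1), pkg_at(p5,portB), truck_at(t1,depot)}
  through step 1 (load(p3,t1,depot)): drop {in(p3,t1)}, keep {pkg_at(p5,portB), truck_at(t1,depot)}, require {pkg_at(p3,depot), truck_at(t1,depot)}
    → {pkg_at(p3,depot), pkg_at(p5,portB), truck_at(t1,depot)}

== RESULT ==
["pkg_at(p3,depot)", "pkg_at(p5,portB)", "truck_at(t1,depot)"]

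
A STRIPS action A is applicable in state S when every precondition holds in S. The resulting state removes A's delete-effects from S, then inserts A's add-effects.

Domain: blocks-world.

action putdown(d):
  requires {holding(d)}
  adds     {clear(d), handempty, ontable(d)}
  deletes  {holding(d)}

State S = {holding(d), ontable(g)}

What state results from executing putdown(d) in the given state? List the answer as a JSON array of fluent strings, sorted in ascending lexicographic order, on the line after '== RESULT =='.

Progress:
  pre ⊆ S: {holding(d)} ⊆ S  — applicable
  S \ del = {ontable(g)}
  ∪ add   = {clear(d), handempty, ontable(d), ontable(g)}

== RESULT ==
["clear(d)", "handempty", "ontable(d)", "ontable(g)"]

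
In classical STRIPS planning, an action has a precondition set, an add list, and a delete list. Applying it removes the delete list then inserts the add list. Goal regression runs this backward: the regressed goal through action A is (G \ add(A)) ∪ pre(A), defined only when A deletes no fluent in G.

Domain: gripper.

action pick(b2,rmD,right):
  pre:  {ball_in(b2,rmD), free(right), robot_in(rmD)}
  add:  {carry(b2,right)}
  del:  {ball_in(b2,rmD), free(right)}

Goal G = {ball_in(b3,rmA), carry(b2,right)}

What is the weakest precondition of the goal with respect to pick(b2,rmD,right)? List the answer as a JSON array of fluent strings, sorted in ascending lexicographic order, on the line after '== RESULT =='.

Regress:
  G ∩ del = {}  (empty — regression defined)
  G \ add = {ball_in(b3,rmA), carry(b2,right)} \ {carry(b2,right)} = {ball_in(b3,rmA)}
  ∪ pre   = {ball_in(b3,rmA)} ∪ {ball_in(b2,rmD), free(right), robot_in(rmD)}
          = {ball_in(b2,rmD), ball_in(b3,rmA), free(right), robot_in(rmD)}

== RESULT ==
["ball_in(b2,rmD)", "ball_in(b3,rmA)", "free(right)", "robot_in(rmD)"]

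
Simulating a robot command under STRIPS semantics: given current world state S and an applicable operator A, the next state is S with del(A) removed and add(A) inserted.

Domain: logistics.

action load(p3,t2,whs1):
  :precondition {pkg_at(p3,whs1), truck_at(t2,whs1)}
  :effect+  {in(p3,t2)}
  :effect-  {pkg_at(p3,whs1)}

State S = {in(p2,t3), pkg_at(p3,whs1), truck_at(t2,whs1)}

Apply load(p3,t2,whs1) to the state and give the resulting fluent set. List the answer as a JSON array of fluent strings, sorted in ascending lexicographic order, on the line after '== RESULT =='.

Progress:
  pre ⊆ S: {pkg_at(p3,whs1), truck_at(t2,whs1)} ⊆ S  — applicable
  S \ del = {in(p2,t3), truck_at(t2,whs1)}
  ∪ add   = {in(p2,t3), in(p3,t2), truck_at(t2,whs1)}

== RESULT ==
["in(p2,t3)", "in(p3,t2)", "truck_at(t2,whs1)"]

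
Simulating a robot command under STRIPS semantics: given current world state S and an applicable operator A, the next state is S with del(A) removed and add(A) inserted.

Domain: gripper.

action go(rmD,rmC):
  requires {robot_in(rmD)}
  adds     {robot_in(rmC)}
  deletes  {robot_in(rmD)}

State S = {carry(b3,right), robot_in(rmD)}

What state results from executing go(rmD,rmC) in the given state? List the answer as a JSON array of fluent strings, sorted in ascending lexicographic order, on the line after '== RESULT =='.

Compute (S \ del) ∪ add:
  pre ⊆ S: {robot_in(rmD)} ⊆ S  — applicable
  S \ del = {carry(b3,right)}
  ∪ add   = {carry(b3,right), robot_in(rmC)}

== RESULT ==
["carry(b3,right)", "robot_in(rmC)"]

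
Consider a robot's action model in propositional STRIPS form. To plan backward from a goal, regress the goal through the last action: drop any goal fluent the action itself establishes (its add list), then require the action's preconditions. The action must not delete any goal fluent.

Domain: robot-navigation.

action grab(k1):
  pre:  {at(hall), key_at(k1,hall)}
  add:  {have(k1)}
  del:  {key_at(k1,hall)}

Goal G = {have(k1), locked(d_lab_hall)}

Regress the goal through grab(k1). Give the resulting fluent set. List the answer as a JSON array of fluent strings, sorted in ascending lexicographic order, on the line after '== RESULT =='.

Compute (G \ add) ∪ pre:
  G ∩ del = {}  (empty — regression defined)
  G \ add = {have(k1), locked(d_lab_hall)} \ {have(k1)} = {locked(d_lab_hall)}
  ∪ pre   = {locked(d_lab_hall)} ∪ {at(hall), key_at(k1,hall)}
          = {at(hall), key_at(k1,hall), locked(d_lab_hall)}

== RESULT ==
["at(hall)", "key_at(k1,hall)", "locked(d_lab_hall)"]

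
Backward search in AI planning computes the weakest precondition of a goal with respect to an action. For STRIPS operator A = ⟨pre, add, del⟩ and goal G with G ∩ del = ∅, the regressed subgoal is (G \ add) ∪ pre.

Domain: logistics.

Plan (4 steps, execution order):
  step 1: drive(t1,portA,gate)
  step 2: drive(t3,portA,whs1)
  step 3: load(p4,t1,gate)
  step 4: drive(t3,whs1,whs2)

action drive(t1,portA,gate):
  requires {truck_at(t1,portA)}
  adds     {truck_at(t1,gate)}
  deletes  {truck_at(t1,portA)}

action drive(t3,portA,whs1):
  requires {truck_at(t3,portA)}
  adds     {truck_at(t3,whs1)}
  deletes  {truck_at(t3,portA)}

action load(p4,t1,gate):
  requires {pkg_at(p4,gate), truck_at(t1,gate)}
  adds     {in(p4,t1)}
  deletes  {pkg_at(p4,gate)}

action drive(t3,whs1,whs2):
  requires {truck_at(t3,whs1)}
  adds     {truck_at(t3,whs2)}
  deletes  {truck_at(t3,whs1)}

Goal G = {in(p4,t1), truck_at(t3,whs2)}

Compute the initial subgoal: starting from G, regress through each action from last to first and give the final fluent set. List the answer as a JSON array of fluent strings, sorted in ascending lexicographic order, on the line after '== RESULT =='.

Regress step by step:
  through step 4 (drive(t3,whs1,whs2)): drop {truck_at(t3,whs2)}, keep {in(p4,t1)}, require {truck_at(t3,whs1)}
    → {in(p4,t1), truck_at(t3,whs1)}
  through step 3 (load(p4,t1,gate)): drop {in(p4,t1)}, keep {truck_at(t3,whs1)}, require {pkg_at(p4,gate), truck_at(t1,gate)}
    → {pkg_at(p4,gate), truck_at(t1,gate), truck_at(t3,whs1)}
  through step 2 (drive(t3,portA,whs1)): drop {truck_at(t3,whs1)}, keep {pkg_at(p4,gate), truck_at(t1,gate)}, require {truck_at(t3,portA)}
    → {pkg_at(p4,gate), truck_at(t1,gate), truck_at(t3,portA)}
  through step 1 (drive(t1,portA,gate)): drop {truck_at(t1,gate)}, keep {pkg_at(p4,gate), truck_at(t3,portA)}, require {truck_at(t1,portA)}
    → {pkg_at(p4,gate), truck_at(t1,portA), truck_at(t3,portA)}

== RESULT ==
["pkg_at(p4,gate)", "truck_at(t1,portA)", "truck_at(t3,portA)"]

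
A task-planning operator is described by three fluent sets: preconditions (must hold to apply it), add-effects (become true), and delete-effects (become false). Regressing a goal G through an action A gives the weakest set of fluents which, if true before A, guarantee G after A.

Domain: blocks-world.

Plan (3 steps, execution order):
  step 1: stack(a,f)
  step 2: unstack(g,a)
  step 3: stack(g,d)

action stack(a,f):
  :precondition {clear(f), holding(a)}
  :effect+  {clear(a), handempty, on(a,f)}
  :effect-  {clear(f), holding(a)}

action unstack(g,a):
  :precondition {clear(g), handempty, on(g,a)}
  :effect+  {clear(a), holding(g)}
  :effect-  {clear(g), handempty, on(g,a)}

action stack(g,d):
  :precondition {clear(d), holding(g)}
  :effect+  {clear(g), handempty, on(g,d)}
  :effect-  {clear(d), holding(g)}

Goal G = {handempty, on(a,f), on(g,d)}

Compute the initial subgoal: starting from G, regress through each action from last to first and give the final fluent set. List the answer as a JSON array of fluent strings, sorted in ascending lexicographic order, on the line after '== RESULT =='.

Work backward from the goal:
  through step 3 (stack(g,d)): drop {handempty, on(g,d)}, keep {on(a,f)}, require {clear(d), holding(g)}
    → {clear(d), holding(g), on(a,f)}
  through step 2 (unstack(g,a)): drop {holding(g)}, keep {clear(d), on(a,f)}, require {clear(g), handempty, on(g,a)}
    → {clear(d), clear(g), handempty, on(a,f), on(g,a)}
  through step 1 (stack(a,f)): drop {handempty, on(a,f)}, keep {clear(d), clear(g), on(g,a)}, require {clear(f), holding(a)}
    → {clear(d), clear(f), clear(g), holding(a), on(g,a)}

== RESULT ==
["clear(d)", "clear(f)", "clear(g)", "holding(a)", "on(g,a)"]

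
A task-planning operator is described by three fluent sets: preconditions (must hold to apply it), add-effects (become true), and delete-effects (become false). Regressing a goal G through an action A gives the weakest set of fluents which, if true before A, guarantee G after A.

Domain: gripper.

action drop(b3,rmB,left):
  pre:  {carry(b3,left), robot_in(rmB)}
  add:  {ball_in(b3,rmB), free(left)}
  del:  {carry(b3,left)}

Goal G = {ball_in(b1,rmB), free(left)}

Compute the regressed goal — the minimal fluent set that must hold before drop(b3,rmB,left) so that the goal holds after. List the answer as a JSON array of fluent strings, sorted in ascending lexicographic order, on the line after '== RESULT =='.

Compute (G \ add) ∪ pre:
  G ∩ del = {}  (empty — regression defined)
  G \ add = {ball_in(b1,rmB), free(left)} \ {ball_in(b3,rmB), free(left)} = {ball_in(b1,rmB)}
  ∪ pre   = {ball_in(b1,rmB)} ∪ {carry(b3,left), robot_in(rmB)}
          = {ball_in(b1,rmB), carry(b3,left), robot_in(rmB)}

== RESULT ==
["ball_in(b1,rmB)", "carry(b3,left)", "robot_in(rmB)"]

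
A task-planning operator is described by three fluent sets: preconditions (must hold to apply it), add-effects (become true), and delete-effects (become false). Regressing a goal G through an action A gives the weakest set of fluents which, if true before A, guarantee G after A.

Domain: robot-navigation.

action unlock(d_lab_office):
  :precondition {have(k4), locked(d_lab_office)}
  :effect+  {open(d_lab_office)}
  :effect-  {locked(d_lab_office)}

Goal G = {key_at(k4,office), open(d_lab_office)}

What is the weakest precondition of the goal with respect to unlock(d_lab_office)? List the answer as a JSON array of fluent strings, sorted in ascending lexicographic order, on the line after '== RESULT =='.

Compute (G \ add) ∪ pre:
  G ∩ del = {}  (empty — regression defined)
  G \ add = {key_at(k4,office), open(d_lab_office)} \ {open(d_lab_office)} = {key_at(k4,office)}
  ∪ pre   = {key_at(k4,office)} ∪ {have(k4), locked(d_lab_office)}
          = {have(k4), key_at(k4,office), locked(d_lab_office)}

== RESULT ==
["have(k4)", "key_at(k4,office)", "locked(d_lab_office)"]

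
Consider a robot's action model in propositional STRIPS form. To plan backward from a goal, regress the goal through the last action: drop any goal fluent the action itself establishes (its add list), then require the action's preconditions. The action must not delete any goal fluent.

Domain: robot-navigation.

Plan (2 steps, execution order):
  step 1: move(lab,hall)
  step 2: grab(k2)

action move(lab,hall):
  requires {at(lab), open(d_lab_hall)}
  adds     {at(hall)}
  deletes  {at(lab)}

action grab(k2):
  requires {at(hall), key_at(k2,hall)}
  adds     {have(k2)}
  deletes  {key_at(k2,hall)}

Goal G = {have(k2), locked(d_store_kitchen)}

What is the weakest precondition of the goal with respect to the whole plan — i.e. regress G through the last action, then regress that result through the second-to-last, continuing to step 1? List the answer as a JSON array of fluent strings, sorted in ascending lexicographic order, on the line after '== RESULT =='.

Regress step by step:
  through step 2 (grab(k2)): drop {have(k2)}, keep {locked(d_store_kitchen)}, require {at(hall), key_at(k2,hall)}
    → {at(hall), key_at(k2,hall), locked(d_store_kitchen)}
  through step 1 (move(lab,hall)): drop {at(hall)}, keep {key_at(k2,hall), locked(d_store_kitchen)}, require {at(lab), open(d_lab_hall)}
    → {at(lab), key_at(k2,hall), locked(d_store_kitchen), open(d_lab_hall)}

== RESULT ==
["at(lab)", "key_at(k2,hall)", "locked(d_store_kitchen)", "open(d_lab_hall)"]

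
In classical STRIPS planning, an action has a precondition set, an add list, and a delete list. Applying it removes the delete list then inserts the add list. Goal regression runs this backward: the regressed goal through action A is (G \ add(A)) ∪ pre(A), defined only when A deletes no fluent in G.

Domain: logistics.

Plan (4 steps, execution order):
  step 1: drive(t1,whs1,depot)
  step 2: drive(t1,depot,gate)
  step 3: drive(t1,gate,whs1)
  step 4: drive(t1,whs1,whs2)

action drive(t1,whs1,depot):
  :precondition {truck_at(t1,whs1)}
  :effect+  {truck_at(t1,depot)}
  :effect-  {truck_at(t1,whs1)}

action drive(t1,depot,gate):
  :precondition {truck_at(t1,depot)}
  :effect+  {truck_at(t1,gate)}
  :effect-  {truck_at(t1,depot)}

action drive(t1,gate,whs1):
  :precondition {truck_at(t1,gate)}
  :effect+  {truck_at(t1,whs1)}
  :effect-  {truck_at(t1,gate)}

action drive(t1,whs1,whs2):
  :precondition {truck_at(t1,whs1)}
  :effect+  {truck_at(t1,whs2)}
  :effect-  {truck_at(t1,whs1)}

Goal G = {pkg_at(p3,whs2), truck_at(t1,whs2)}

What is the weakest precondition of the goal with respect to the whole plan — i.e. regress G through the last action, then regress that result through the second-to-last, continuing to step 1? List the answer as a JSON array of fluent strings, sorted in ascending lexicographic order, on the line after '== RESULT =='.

Work backward from the goal:
  through step 4 (drive(t1,whs1,whs2)): drop {truck_at(t1,whs2)}, keep {pkg_at(p3,whs2)}, require {truck_at(t1,whs1)}
    → {pkg_at(p3,whs2), truck_at(t1,whs1)}
  through step 3 (drive(t1,gate,whs1)): drop {truck_at(t1,whs1)}, keep {pkg_at(p3,whs2)}, require {truck_at(t1,gate)}
    → {pkg_at(p3,whs2), truck_at(t1,gate)}
  through step 2 (drive(t1,depot,gate)): drop {truck_at(t1,gate)}, keep {pkg_at(p3,whs2)}, require {truck_at(t1,depot)}
    → {pkg_at(p3,whs2), truck_at(t1,depot)}
  through step 1 (drive(t1,whs1,depot)): drop {truck_at(t1,depot)}, keep {pkg_at(p3,whs2)}, require {truck_at(t1,whs1)}
    → {pkg_at(p3,whs2), truck_at(t1,whs1)}

== RESULT ==
["pkg_at(p3,whs2)", "truck_at(t1,whs1)"]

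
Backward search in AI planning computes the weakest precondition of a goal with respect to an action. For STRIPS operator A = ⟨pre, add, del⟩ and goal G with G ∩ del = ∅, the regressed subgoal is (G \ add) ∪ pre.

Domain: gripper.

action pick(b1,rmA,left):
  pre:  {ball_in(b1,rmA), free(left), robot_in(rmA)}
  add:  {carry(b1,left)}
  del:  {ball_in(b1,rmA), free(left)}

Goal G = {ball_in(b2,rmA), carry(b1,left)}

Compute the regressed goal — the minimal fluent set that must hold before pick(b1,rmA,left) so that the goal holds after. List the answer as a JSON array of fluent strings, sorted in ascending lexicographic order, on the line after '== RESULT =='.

Regress:
  G ∩ del = {}  (empty — regression defined)
  G \ add = {ball_in(b2,rmA), carry(b1,left)} \ {carry(b1,left)} = {ball_in(b2,rmA)}
  ∪ pre   = {ball_in(b2,rmA)} ∪ {ball_in(b1,rmA), free(left), robot_in(rmA)}
          = {ball_in(b1,rmA), ball_in(b2,rmA), free(left), robot_in(rmA)}

== RESULT ==
["ball_in(b1,rmA)", "ball_in(b2,rmA)", "free(left)", "robot_in(rmA)"]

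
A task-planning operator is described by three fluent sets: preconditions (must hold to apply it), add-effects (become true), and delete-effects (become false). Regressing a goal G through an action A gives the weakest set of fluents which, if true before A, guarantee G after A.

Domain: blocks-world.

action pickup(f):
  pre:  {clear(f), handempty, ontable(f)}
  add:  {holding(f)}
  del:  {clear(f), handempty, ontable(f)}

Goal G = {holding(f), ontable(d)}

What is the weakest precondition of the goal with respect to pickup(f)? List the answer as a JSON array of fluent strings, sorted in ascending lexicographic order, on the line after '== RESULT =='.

Compute (G \ add) ∪ pre:
  G ∩ del = {}  (empty — regression defined)
  G \ add = {holding(f), ontable(d)} \ {holding(f)} = {ontable(d)}
  ∪ pre   = {ontable(d)} ∪ {clear(f), handempty, ontable(f)}
          = {clear(f), handempty, ontable(d), ontable(f)}

== RESULT ==
["clear(f)", "handempty", "ontable(d)", "ontable(f)"]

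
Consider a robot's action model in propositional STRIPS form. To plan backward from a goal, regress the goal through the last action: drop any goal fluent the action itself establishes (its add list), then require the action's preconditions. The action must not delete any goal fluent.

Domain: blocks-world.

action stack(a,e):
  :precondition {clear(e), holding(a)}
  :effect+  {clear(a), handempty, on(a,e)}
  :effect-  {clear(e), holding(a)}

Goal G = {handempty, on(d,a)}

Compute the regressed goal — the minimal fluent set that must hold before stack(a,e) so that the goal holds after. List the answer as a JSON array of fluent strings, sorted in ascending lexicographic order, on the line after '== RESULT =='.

Compute (G \ add) ∪ pre:
  G ∩ del = {}  (empty — regression defined)
  G \ add = {handempty, on(d,a)} \ {clear(a), handempty, on(a,e)} = {on(d,a)}
  ∪ pre   = {on(d,a)} ∪ {clear(e), holding(a)}
          = {clear(e), holding(a), on(d,a)}

== RESULT ==
["clear(e)", "holding(a)", "on(d,a)"]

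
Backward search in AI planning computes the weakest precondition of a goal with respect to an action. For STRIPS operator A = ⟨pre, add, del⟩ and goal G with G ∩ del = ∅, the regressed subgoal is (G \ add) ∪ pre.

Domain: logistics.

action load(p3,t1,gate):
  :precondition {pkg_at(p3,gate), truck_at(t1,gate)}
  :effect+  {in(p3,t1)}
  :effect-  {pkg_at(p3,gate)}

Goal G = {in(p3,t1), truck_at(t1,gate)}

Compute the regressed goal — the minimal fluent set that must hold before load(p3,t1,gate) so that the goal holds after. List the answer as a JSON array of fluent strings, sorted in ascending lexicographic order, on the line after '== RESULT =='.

Regress:
  G ∩ del = {}  (empty — regression defined)
  G \ add = {in(p3,t1), truck_at(t1,gate)} \ {in(p3,t1)} = {truck_at(t1,gate)}
  ∪ pre   = {truck_at(t1,gate)} ∪ {pkg_at(p3,gate), truck_at(t1,gate)}
          = {pkg_at(p3,gate), truck_at(t1,gate)}

== RESULT ==
["pkg_at(p3,gate)", "truck_at(t1,gate)"]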